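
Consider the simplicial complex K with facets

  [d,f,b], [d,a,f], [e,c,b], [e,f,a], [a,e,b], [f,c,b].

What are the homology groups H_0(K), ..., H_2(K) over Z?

H_0 = Z,  H_1 = Z,  H_2 = 0.

Fix the vertex order a < b < c < d < e < f and write every simplex with vertices in increasing order. Then dim K = 2 and the simplices of K are:

  0-simplices (6): a, b, c, d, e, f
  1-simplices (12): ab, ad, ae, af, bc, bd, be, bf, ce, cf, df, ef
  2-simplices (6): abe, adf, aef, bce, bcf, bdf

giving chain groups C_0 ≅ Z^6, C_1 ≅ Z^12, C_2 ≅ Z^6.

∂_1: C_1 → C_0 sends each edge [p,q] (with p < q) to q − p.
The 6×12 boundary matrix has rank 5 and Smith normal form diag(1,1,1,1,1).

Boundary ∂_2: C_2 → C_1 acts by ∂[p,q,r] = [q,r] − [p,r] + [p,q]. For instance
  ∂bdf = df − bf + bd,
  ∂aef = ef − af + ae.
This gives a 12×6 integer matrix of rank 6; reducing to Smith normal form yields diagonal entries (1,1,1,1,1,1).

Reading off H_k = ker ∂_k / im ∂_{k+1}:

  H_0: rank C_0 − rank ∂_1 = 6 − 5 = 1, and the invariant factors of ∂_1 are all 1, so H_0 = Z.
  H_1: rank ker ∂_1 − rank ∂_2 = (12 − 5) − 6 = 1, and the invariant factors of ∂_2 are all 1, so H_1 = Z.
  H_2: rank ker ∂_2 − rank ∂_3 = (6 − 6) − 0 = 0, and there is no ∂_3, so H_2 = 0.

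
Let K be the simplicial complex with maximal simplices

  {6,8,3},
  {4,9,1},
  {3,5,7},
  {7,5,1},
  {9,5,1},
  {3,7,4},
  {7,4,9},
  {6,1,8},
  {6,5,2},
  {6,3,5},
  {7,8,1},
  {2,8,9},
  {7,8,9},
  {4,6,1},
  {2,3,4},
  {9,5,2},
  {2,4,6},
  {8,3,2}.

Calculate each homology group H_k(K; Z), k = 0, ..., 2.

We work with the vertex ordering 1 < 2 < 3 < 4 < 5 < 6 < 7 < 8 < 9. The simplices of K, each written with vertices in increasing order, are:

  0-simplices (9): [1], [2], [3], [4], [5], [6], [7], [8], [9]
  1-simplices (27): (27 of them)
  2-simplices (18): [1,4,6], [1,4,9], [1,5,7], [1,5,9], [1,6,8], [1,7,8], [2,3,4], [2,3,8], [2,4,6], [2,5,6], [2,5,9], [2,8,9], [3,4,7], [3,5,6], [3,5,7], [3,6,8], [4,7,9], [7,8,9]

so the chain groups are C_0 ≅ Z^9, C_1 ≅ Z^27, C_2 ≅ Z^18.

Boundary ∂_1: C_1 → C_0 sends each edge [p,q] (with p < q) to q − p.
This gives a 9×27 integer matrix of rank 8; reducing to Smith normal form yields diagonal entries (1,1,1,1,1,1,1,1).

∂_2: C_2 → C_1 maps a triangle to the signed sum of its edges. For instance
  ∂[2,5,9] = [5,9] − [2,9] + [2,5],
  ∂[1,5,9] = [5,9] − [1,9] + [1,5].
The 27×18 boundary matrix has rank 18 and Smith normal form diag(1,1,1,1,1,1,1,1,1,1,1,1,1,1,1,1,1,2).

Reading off H_k = ker ∂_k / im ∂_{k+1}:

  H_0: rank C_0 − rank ∂_1 = 9 − 8 = 1, and the invariant factors of ∂_1 are all 1, so H_0 ≅ Z.
  H_1: rank ker ∂_1 − rank ∂_2 = (27 − 8) − 18 = 1, and ∂_2 has invariant factor 2 > 1, so H_1 ≅ Z ⊕ Z/2.
  H_2: rank ker ∂_2 − rank ∂_3 = (18 − 18) − 0 = 0, and there is no ∂_3, so H_2 ≅ 0.

H_0 = Z,  H_1 = Z ⊕ Z/2,  H_2 = 0.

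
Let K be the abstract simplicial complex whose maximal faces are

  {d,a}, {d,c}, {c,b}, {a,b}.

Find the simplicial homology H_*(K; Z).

H_0 ≅ Z,  H_1 ≅ Z.

K has 4 vertices, 4 edges.
rank ∂_0 = 0, rank ∂_1 = 3 ⇒ b_0 = 4 − 0 − 3 = 1; all invariant factors of ∂_1 are 1 so no torsion. So H_0 = Z.
rank ∂_1 = 3, rank ∂_2 = 0 ⇒ b_1 = 4 − 3 − 0 = 1. So H_1 = Z.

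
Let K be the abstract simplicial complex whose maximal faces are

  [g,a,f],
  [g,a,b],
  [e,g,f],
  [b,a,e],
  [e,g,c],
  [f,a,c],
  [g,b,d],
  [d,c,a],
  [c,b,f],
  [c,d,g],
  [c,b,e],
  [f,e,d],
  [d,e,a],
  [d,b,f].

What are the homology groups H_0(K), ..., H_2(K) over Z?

Order the vertices as a < b < c < d < e < f < g. Listing each simplex with vertices in this order, K has dimension 2 with simplices:

  0-simplices (7): a, b, c, d, e, f, g
  1-simplices (21): ab, ac, ad, ae, af, ag, bc, bd, be, bf, bg, cd, ce, cf, cg, de, df, dg, ef, eg, fg
  2-simplices (14): abe, abg, acd, acf, ade, afg, bce, bcf, bdf, bdg, cdg, ceg, def, efg

so the chain groups are C_0 ≅ Z^7, C_1 ≅ Z^21, C_2 ≅ Z^14.

Boundary ∂_1: C_1 → C_0 is given by ∂[p,q] = [q] − [p]. For instance
  ∂ag = g − a.
The 7×21 boundary matrix has rank 6 and Smith normal form diag(1,1,1,1,1,1).

The boundary map ∂_2: C_2 → C_1 sends each 2-simplex [p,q,r] to [q,r] − [p,r] + [p,q]. For instance
  ∂ceg = eg − cg + ce,
  ∂bdf = df − bf + bd.
This gives a 21×14 integer matrix of rank 13; reducing to Smith normal form yields diagonal entries (1,1,1,1,1,1,1,1,1,1,1,1,1).

Now H_k = ker ∂_k / im ∂_{k+1}, so:

  H_0: rank C_0 − rank ∂_1 = 7 − 6 = 1, and the invariant factors of ∂_1 are all 1, so H_0 = Z.
  H_1: rank ker ∂_1 − rank ∂_2 = (21 − 6) − 13 = 2, and the invariant factors of ∂_2 are all 1, so H_1 = Z^2.
  H_2: rank ker ∂_2 − rank ∂_3 = (14 − 13) − 0 = 1, and there is no ∂_3, so H_2 = Z.

H_0 ≅ Z,  H_1 ≅ Z^2,  H_2 ≅ Z.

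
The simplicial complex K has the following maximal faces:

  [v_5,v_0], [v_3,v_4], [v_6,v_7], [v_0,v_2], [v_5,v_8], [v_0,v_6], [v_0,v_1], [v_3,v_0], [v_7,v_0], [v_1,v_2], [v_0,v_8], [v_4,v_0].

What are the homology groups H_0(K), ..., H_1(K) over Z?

H_0 = Z,  H_1 = Z^4.

Fix the vertex order v_0 < v_1 < v_2 < v_3 < v_4 < v_5 < v_6 < v_7 < v_8 and write every simplex with vertices in increasing order. Then dim K = 1 and the simplices of K are:

  0-simplices (9): [v_0], [v_1], [v_2], [v_3], [v_4], [v_5], [v_6], [v_7], [v_8]
  1-simplices (12): [v_0,v_1], [v_0,v_2], [v_0,v_3], [v_0,v_4], [v_0,v_5], [v_0,v_6], [v_0,v_7], [v_0,v_8], [v_1,v_2], [v_3,v_4], [v_5,v_8], [v_6,v_7]

Hence C_0 ≅ Z^9, C_1 ≅ Z^12.

∂_1: C_1 → C_0 maps an edge to its endpoints' difference, ∂[p,q] = q − p. For instance
  ∂[v_0,v_6] = [v_6] − [v_0].
The resulting 9×12 matrix has rank 8, and its Smith normal form has invariant factors (1,1,1,1,1,1,1,1).

Computing H_k = (kernel of ∂_k) / (image of ∂_{k+1}):

  H_0: rank C_0 − rank ∂_1 = 9 − 8 = 1, and the invariant factors of ∂_1 are all 1, so H_0 = Z.
  H_1: rank ker ∂_1 − rank ∂_2 = (12 − 8) − 0 = 4, and there is no ∂_2, so H_1 = Z^4.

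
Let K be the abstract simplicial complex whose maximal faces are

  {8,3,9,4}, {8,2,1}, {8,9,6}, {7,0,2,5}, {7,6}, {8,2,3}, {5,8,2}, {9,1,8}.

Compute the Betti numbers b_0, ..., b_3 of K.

b_0 = 1, b_1 = 1, b_2 = 0, b_3 = 0.

Order the vertices as 0 < 1 < 2 < 3 < 4 < 5 < 6 < 7 < 8 < 9. Listing each simplex with vertices in this order, K has dimension 3 with simplices:

  0-simplices (10): [0], [1], [2], [3], [4], [5], [6], [7], [8], [9]
  1-simplices (21): [0,2], [0,5], [0,7], [1,2], [1,8], [1,9], [2,3], [2,5], [2,7], [2,8], [3,4], [3,8], [3,9], [4,8], [4,9], [5,7], [5,8], [6,7], [6,8], [6,9], [8,9]
  2-simplices (13): [0,2,5], [0,2,7], [0,5,7], [1,2,8], [1,8,9], [2,3,8], [2,5,7], [2,5,8], [3,4,8], [3,4,9], [3,8,9], [4,8,9], [6,8,9]
  3-simplices (2): [0,2,5,7], [3,4,8,9]

giving chain groups C_0 ≅ Z^10, C_1 ≅ Z^21, C_2 ≅ Z^13, C_3 ≅ Z^2.

The boundary map ∂_1: C_1 → C_0 maps an edge to its endpoints' difference, ∂[p,q] = q − p. For instance
  ∂[3,8] = [8] − [3].
The resulting 10×21 matrix has rank 9, and its Smith normal form has invariant factors (1,1,1,1,1,1,1,1,1).

The boundary map ∂_2: C_2 → C_1 acts by ∂[p,q,r] = [q,r] − [p,r] + [p,q]. For instance
  ∂[0,2,5] = [2,5] − [0,5] + [0,2],
  ∂[6,8,9] = [8,9] − [6,9] + [6,8].
The resulting 21×13 matrix has rank 11, and its Smith normal form has invariant factors (1,1,1,1,1,1,1,1,1,1,1).

The boundary map ∂_3: C_3 → C_2 sends each 3-simplex σ to the alternating sum Σ_i (−1)^i (σ with its i-th vertex removed). For instance
  ∂[0,2,5,7] = [2,5,7] − [0,5,7] + [0,2,7] − [0,2,5],
  ∂[3,4,8,9] = [4,8,9] − [3,8,9] + [3,4,9] − [3,4,8].
As a 13×2 matrix over Z this has rank 2, with invariant factors (1,1).

From H_k ≅ ker(∂_k) / im(∂_{k+1}) we obtain:

  H_0: rank C_0 − rank ∂_1 = 10 − 9 = 1, and the invariant factors of ∂_1 are all 1, so H_0 = Z.
  H_1: rank ker ∂_1 − rank ∂_2 = (21 − 9) − 11 = 1, and the invariant factors of ∂_2 are all 1, so H_1 = Z.
  H_2: rank ker ∂_2 − rank ∂_3 = (13 − 11) − 2 = 0, and the invariant factors of ∂_3 are all 1, so H_2 = 0.
  H_3: rank ker ∂_3 − rank ∂_4 = (2 − 2) − 0 = 0, and there is no ∂_4, so H_3 = 0.

As a check, the Euler characteristic is 10 − 21 + 13 − 2 = 0, which agrees with 1 − 1 + 0 − 0 = 0.

Hence the Betti numbers are b_0 = 1, b_1 = 1, b_2 = 0, b_3 = 0.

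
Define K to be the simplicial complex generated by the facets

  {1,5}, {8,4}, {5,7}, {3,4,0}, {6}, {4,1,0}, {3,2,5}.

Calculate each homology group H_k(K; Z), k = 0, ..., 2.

H_0 = Z^2,  H_1 = Z,  H_2 = 0.

Take the total order 0 < 1 < 2 < 3 < 4 < 5 < 6 < 7 < 8 on the vertex set. Then K (dimension 2) consists of the simplices:

  0-simplices (9): [0], [1], [2], [3], [4], [5], [6], [7], [8]
  1-simplices (11): [0,1], [0,3], [0,4], [1,4], [1,5], [2,3], [2,5], [3,4], [3,5], [4,8], [5,7]
  2-simplices (3): [0,1,4], [0,3,4], [2,3,5]

Hence C_0 ≅ Z^9, C_1 ≅ Z^11, C_2 ≅ Z^3.

The boundary map ∂_1: C_1 → C_0 is given by ∂[p,q] = [q] − [p]. For instance
  ∂[3,5] = [5] − [3].
The 9×11 boundary matrix has rank 7 and Smith normal form diag(1,1,1,1,1,1,1).

∂_2: C_2 → C_1 sends each 2-simplex [p,q,r] to [q,r] − [p,r] + [p,q]. For instance
  ∂[0,1,4] = [1,4] − [0,4] + [0,1],
  ∂[0,3,4] = [3,4] − [0,4] + [0,3].
The 11×3 boundary matrix has rank 3 and Smith normal form diag(1,1,1).

Computing H_k = (kernel of ∂_k) / (image of ∂_{k+1}):

  H_0: rank C_0 − rank ∂_1 = 9 − 7 = 2, and the invariant factors of ∂_1 are all 1, so H_0 ≅ Z^2.
  H_1: rank ker ∂_1 − rank ∂_2 = (11 − 7) − 3 = 1, and the invariant factors of ∂_2 are all 1, so H_1 ≅ Z.
  H_2: rank ker ∂_2 − rank ∂_3 = (3 − 3) − 0 = 0, and there is no ∂_3, so H_2 ≅ 0.

As a check, the Euler characteristic is 9 − 11 + 3 = 1, which agrees with 2 − 1 + 0 = 1.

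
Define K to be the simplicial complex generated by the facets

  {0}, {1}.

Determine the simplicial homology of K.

H_0 = Z^2.

We work with the vertex ordering 0 < 1. The simplices of K, each written with vertices in increasing order, are:

  0-simplices (2): [0], [1]

Hence C_0 ≅ Z^2.

Computing H_k = (kernel of ∂_k) / (image of ∂_{k+1}):

  H_0: rank C_0 − rank ∂_1 = 2 − 0 = 2, and there is no ∂_1, so H_0 = Z^2.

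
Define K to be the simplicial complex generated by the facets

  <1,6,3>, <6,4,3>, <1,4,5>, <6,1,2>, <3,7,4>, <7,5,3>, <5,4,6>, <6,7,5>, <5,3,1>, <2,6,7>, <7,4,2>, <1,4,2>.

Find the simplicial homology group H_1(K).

H_1 = Z/2.

Order the vertices as 1 < 2 < 3 < 4 < 5 < 6 < 7. Listing each simplex with vertices in this order, K has dimension 2 with simplices:

  0-simplices (7): [1], [2], [3], [4], [5], [6], [7]
  1-simplices (18): [1,2], [1,3], [1,4], [1,5], [1,6], [2,4], [2,6], [2,7], [3,4], [3,5], [3,6], [3,7], [4,5], [4,6], [4,7], [5,6], [5,7], [6,7]
  2-simplices (12): [1,2,4], [1,2,6], [1,3,5], [1,3,6], [1,4,5], [2,4,7], [2,6,7], [3,4,6], [3,4,7], [3,5,7], [4,5,6], [5,6,7]

Hence C_0 ≅ Z^7, C_1 ≅ Z^18, C_2 ≅ Z^12.

∂_1: C_1 → C_0 maps an edge to its endpoints' difference, ∂[p,q] = q − p.
This gives a 7×18 integer matrix of rank 6; reducing to Smith normal form yields diagonal entries (1,1,1,1,1,1).

The boundary map ∂_2: C_2 → C_1 maps a triangle to the signed sum of its edges. For instance
  ∂[1,2,4] = [2,4] − [1,4] + [1,2],
  ∂[3,5,7] = [5,7] − [3,7] + [3,5].
The resulting 18×12 matrix has rank 12, and its Smith normal form has invariant factors (1,1,1,1,1,1,1,1,1,1,1,2).

Now H_k = ker ∂_k / im ∂_{k+1}, so:

  H_1: rank ker ∂_1 − rank ∂_2 = (18 − 6) − 12 = 0, and ∂_2 has invariant factor 2 > 1, so H_1 = Z/2.

(K is a triangulation of the real projective plane RP^2.)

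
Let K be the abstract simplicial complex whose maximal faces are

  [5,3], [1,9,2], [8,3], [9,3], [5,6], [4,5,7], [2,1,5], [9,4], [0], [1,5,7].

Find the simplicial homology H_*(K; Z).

H_0 ≅ Z^2,  H_1 ≅ Z^2,  H_2 = 0.

Take the total order 0 < 1 < 2 < 3 < 4 < 5 < 6 < 7 < 8 < 9 on the vertex set. Then K (dimension 2) consists of the simplices:

  0-simplices (10): [0], [1], [2], [3], [4], [5], [6], [7], [8], [9]
  1-simplices (14): [1,2], [1,5], [1,7], [1,9], [2,5], [2,9], [3,5], [3,8], [3,9], [4,5], [4,7], [4,9], [5,6], [5,7]
  2-simplices (4): [1,2,5], [1,2,9], [1,5,7], [4,5,7]

giving chain groups C_0 ≅ Z^10, C_1 ≅ Z^14, C_2 ≅ Z^4.

∂_1: C_1 → C_0 sends each edge [p,q] (with p < q) to q − p.
As a 10×14 matrix over Z this has rank 8, with invariant factors (1,1,1,1,1,1,1,1).

∂_2: C_2 → C_1 sends each 2-simplex [p,q,r] to [q,r] − [p,r] + [p,q]. For instance
  ∂[4,5,7] = [5,7] − [4,7] + [4,5],
  ∂[1,5,7] = [5,7] − [1,7] + [1,5].
This gives a 14×4 integer matrix of rank 4; reducing to Smith normal form yields diagonal entries (1,1,1,1).

From H_k ≅ ker(∂_k) / im(∂_{k+1}) we obtain:

  H_0: rank C_0 − rank ∂_1 = 10 − 8 = 2, and the invariant factors of ∂_1 are all 1, so H_0 = Z^2.
  H_1: rank ker ∂_1 − rank ∂_2 = (14 − 8) − 4 = 2, and the invariant factors of ∂_2 are all 1, so H_1 = Z^2.
  H_2: rank ker ∂_2 − rank ∂_3 = (4 − 4) − 0 = 0, and there is no ∂_3, so H_2 = 0.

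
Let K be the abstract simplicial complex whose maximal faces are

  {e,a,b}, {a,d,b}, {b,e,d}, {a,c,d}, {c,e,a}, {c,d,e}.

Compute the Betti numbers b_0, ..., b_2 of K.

b_0 = 1, b_1 = 0, b_2 = 1.

K has 5 vertices, 9 edges, 6 triangles.
rank ∂_0 = 0, rank ∂_1 = 4 ⇒ b_0 = 5 − 0 − 4 = 1; all invariant factors of ∂_1 are 1 so no torsion. So H_0 = Z.
rank ∂_1 = 4, rank ∂_2 = 5 ⇒ b_1 = 9 − 4 − 5 = 0; all invariant factors of ∂_2 are 1 so no torsion. So H_1 = 0.
rank ∂_2 = 5, rank ∂_3 = 0 ⇒ b_2 = 6 − 5 − 0 = 1. So H_2 = Z.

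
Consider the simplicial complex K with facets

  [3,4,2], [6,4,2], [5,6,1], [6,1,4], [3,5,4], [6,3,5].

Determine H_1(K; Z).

H_1 = Z.

Fix the vertex order 1 < 2 < 3 < 4 < 5 < 6 and write every simplex with vertices in increasing order. Then dim K = 2 and the simplices of K are:

  0-simplices (6): [1], [2], [3], [4], [5], [6]
  1-simplices (12): [1,4], [1,5], [1,6], [2,3], [2,4], [2,6], [3,4], [3,5], [3,6], [4,5], [4,6], [5,6]
  2-simplices (6): [1,4,6], [1,5,6], [2,3,4], [2,4,6], [3,4,5], [3,5,6]

giving chain groups C_0 ≅ Z^6, C_1 ≅ Z^12, C_2 ≅ Z^6.

The boundary map ∂_1: C_1 → C_0 is given by ∂[p,q] = [q] − [p].
This gives a 6×12 integer matrix of rank 5; reducing to Smith normal form yields diagonal entries (1,1,1,1,1).

Boundary ∂_2: C_2 → C_1 maps a triangle to the signed sum of its edges. For instance
  ∂[1,5,6] = [5,6] − [1,6] + [1,5],
  ∂[2,4,6] = [4,6] − [2,6] + [2,4].
The resulting 12×6 matrix has rank 6, and its Smith normal form has invariant factors (1,1,1,1,1,1).

Computing H_k = (kernel of ∂_k) / (image of ∂_{k+1}):

  H_1: rank ker ∂_1 − rank ∂_2 = (12 − 5) − 6 = 1, and the invariant factors of ∂_2 are all 1, so H_1 ≅ Z.

(K is a triangulation of the cylinder S^1 x I.)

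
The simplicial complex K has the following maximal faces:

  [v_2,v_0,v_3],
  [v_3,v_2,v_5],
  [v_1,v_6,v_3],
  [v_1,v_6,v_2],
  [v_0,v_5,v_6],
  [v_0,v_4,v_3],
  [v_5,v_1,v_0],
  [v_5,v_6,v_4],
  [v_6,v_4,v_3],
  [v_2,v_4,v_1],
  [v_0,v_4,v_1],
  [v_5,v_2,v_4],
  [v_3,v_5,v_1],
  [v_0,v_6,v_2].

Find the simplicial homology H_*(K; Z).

H_0 ≅ Z,  H_1 ≅ Z^2,  H_2 ≅ Z.

We work with the vertex ordering v_0 < v_1 < v_2 < v_3 < v_4 < v_5 < v_6. The simplices of K, each written with vertices in increasing order, are:

  0-simplices (7): [v_0], [v_1], [v_2], [v_3], [v_4], [v_5], [v_6]
  1-simplices (21): (21 of them)
  2-simplices (14): (14 of them)

Hence C_0 ≅ Z^7, C_1 ≅ Z^21, C_2 ≅ Z^14.

Boundary ∂_1: C_1 → C_0 sends each edge [p,q] (with p < q) to q − p.
The resulting 7×21 matrix has rank 6, and its Smith normal form has invariant factors (1,1,1,1,1,1).

Boundary ∂_2: C_2 → C_1 maps a triangle to the signed sum of its edges. For instance
  ∂[v_1,v_2,v_4] = [v_2,v_4] − [v_1,v_4] + [v_1,v_2],
  ∂[v_2,v_3,v_5] = [v_3,v_5] − [v_2,v_5] + [v_2,v_3].
The resulting 21×14 matrix has rank 13, and its Smith normal form has invariant factors (1,1,1,1,1,1,1,1,1,1,1,1,1).

Now H_k = ker ∂_k / im ∂_{k+1}, so:

  H_0: rank C_0 − rank ∂_1 = 7 − 6 = 1, and the invariant factors of ∂_1 are all 1, so H_0 ≅ Z.
  H_1: rank ker ∂_1 − rank ∂_2 = (21 − 6) − 13 = 2, and the invariant factors of ∂_2 are all 1, so H_1 ≅ Z^2.
  H_2: rank ker ∂_2 − rank ∂_3 = (14 − 13) − 0 = 1, and there is no ∂_3, so H_2 ≅ Z.

As a check, the Euler characteristic is 7 − 21 + 14 = 0, which agrees with 1 − 2 + 1 = 0.
(K is a triangulation of the torus T^2.)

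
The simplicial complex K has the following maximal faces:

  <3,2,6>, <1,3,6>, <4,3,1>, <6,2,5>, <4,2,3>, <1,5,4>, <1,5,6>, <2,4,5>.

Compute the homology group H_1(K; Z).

We work with the vertex ordering 1 < 2 < 3 < 4 < 5 < 6. The simplices of K, each written with vertices in increasing order, are:

  0-simplices (6): [1], [2], [3], [4], [5], [6]
  1-simplices (12): [1,3], [1,4], [1,5], [1,6], [2,3], [2,4], [2,5], [2,6], [3,4], [3,6], [4,5], [5,6]
  2-simplices (8): [1,3,4], [1,3,6], [1,4,5], [1,5,6], [2,3,4], [2,3,6], [2,4,5], [2,5,6]

giving chain groups C_0 ≅ Z^6, C_1 ≅ Z^12, C_2 ≅ Z^8.

∂_1: C_1 → C_0 maps an edge to its endpoints' difference, ∂[p,q] = q − p. For instance
  ∂[2,4] = [4] − [2].
This gives a 6×12 integer matrix of rank 5; reducing to Smith normal form yields diagonal entries (1,1,1,1,1).

Boundary ∂_2: C_2 → C_1 maps a triangle to the signed sum of its edges. For instance
  ∂[2,3,6] = [3,6] − [2,6] + [2,3],
  ∂[2,5,6] = [5,6] − [2,6] + [2,5].
The 12×8 boundary matrix has rank 7 and Smith normal form diag(1,1,1,1,1,1,1).

From H_k ≅ ker(∂_k) / im(∂_{k+1}) we obtain:

  H_1: rank ker ∂_1 − rank ∂_2 = (12 − 5) − 7 = 0, and the invariant factors of ∂_2 are all 1, so H_1 = 0.

H_1 = 0.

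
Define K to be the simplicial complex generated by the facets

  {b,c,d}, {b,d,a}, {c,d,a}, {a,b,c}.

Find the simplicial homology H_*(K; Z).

H_0 = Z,  H_1 = 0,  H_2 = Z.

K has 4 vertices, 6 edges, 4 triangles.
rank ∂_0 = 0, rank ∂_1 = 3 ⇒ b_0 = 4 − 0 − 3 = 1; all invariant factors of ∂_1 are 1 so no torsion. So H_0 ≅ Z.
rank ∂_1 = 3, rank ∂_2 = 3 ⇒ b_1 = 6 − 3 − 3 = 0; all invariant factors of ∂_2 are 1 so no torsion. So H_1 ≅ 0.
rank ∂_2 = 3, rank ∂_3 = 0 ⇒ b_2 = 4 − 3 − 0 = 1. So H_2 ≅ Z.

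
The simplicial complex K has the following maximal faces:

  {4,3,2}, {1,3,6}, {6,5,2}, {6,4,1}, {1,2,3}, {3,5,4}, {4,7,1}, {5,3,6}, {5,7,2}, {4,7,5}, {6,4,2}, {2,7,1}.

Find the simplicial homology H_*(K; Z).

H_0 = Z,  H_1 = Z/2,  H_2 = 0.

K has 7 vertices, 18 edges, 12 triangles.
rank ∂_0 = 0, rank ∂_1 = 6 ⇒ b_0 = 7 − 0 − 6 = 1; all invariant factors of ∂_1 are 1 so no torsion. So H_0 ≅ Z.
rank ∂_1 = 6, rank ∂_2 = 12 ⇒ b_1 = 18 − 6 − 12 = 0; ∂_2 has invariant factor(s) [2] giving torsion. So H_1 ≅ Z/2.
rank ∂_2 = 12, rank ∂_3 = 0 ⇒ b_2 = 12 − 12 − 0 = 0. So H_2 ≅ 0.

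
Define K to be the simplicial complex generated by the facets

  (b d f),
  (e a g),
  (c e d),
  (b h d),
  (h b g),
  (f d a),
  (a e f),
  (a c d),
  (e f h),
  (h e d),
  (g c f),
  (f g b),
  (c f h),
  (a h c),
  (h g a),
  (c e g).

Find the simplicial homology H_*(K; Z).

Take the total order a < b < c < d < e < f < g < h on the vertex set. Then K (dimension 2) consists of the simplices:

  0-simplices (8): a, b, c, d, e, f, g, h
  1-simplices (24): ac, ad, ae, af, ag, ah, bd, bf, bg, bh, cd, ce, cf, cg, ch, de, df, dh, ef, eg, eh, fg, fh, gh
  2-simplices (16): acd, ach, adf, aef, aeg, agh, bdf, bdh, bfg, bgh, cde, ceg, cfg, cfh, deh, efh

Hence C_0 ≅ Z^8, C_1 ≅ Z^24, C_2 ≅ Z^16.

The boundary map ∂_1: C_1 → C_0 is given by ∂[p,q] = [q] − [p]. For instance
  ∂bg = g − b.
As a 8×24 matrix over Z this has rank 7, with invariant factors (1,1,1,1,1,1,1).

∂_2: C_2 → C_1 sends each 2-simplex [p,q,r] to [q,r] − [p,r] + [p,q]. For instance
  ∂aeg = eg − ag + ae,
  ∂bfg = fg − bg + bf.
The resulting 24×16 matrix has rank 15, and its Smith normal form has invariant factors (1,1,1,1,1,1,1,1,1,1,1,1,1,1,1).

Now H_k = ker ∂_k / im ∂_{k+1}, so:

  H_0: rank C_0 − rank ∂_1 = 8 − 7 = 1, and the invariant factors of ∂_1 are all 1, so H_0 ≅ Z.
  H_1: rank ker ∂_1 − rank ∂_2 = (24 − 7) − 15 = 2, and the invariant factors of ∂_2 are all 1, so H_1 ≅ Z^2.
  H_2: rank ker ∂_2 − rank ∂_3 = (16 − 15) − 0 = 1, and there is no ∂_3, so H_2 ≅ Z.

As a check, the Euler characteristic is 8 − 24 + 16 = 0, which agrees with 1 − 2 + 1 = 0.

H_0 ≅ Z,  H_1 ≅ Z^2,  H_2 ≅ Z.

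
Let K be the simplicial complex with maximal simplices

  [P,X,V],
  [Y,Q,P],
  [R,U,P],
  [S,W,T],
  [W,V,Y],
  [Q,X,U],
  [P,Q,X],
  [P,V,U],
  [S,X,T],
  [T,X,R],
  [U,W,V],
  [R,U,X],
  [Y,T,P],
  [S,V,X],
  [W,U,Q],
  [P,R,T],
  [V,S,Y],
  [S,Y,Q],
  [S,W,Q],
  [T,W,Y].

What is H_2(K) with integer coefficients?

H_2 ≅ 0.

We work with the vertex ordering P < Q < R < S < T < U < V < W < X < Y. The simplices of K, each written with vertices in increasing order, are:

  0-simplices (10): P, Q, R, S, T, U, V, W, X, Y
  1-simplices (30): PQ, PR, PT, PU, PV, PX, PY, QS, QU, QW, QX, QY, RT, RU, RX, ST, SV, SW, SX, SY, TW, TX, TY, UV, UW, UX, VW, VX, VY, WY
  2-simplices (20): PQX, PQY, PRT, PRU, PTY, PUV, PVX, QSW, QSY, QUW, QUX, RTX, RUX, STW, STX, SVX, SVY, TWY, UVW, VWY

giving chain groups C_0 ≅ Z^10, C_1 ≅ Z^30, C_2 ≅ Z^20.

∂_1: C_1 → C_0 is given by ∂[p,q] = [q] − [p].
The resulting 10×30 matrix has rank 9, and its Smith normal form has invariant factors (1,1,1,1,1,1,1,1,1).

Boundary ∂_2: C_2 → C_1 acts by ∂[p,q,r] = [q,r] − [p,r] + [p,q]. For instance
  ∂PRU = RU − PU + PR,
  ∂PRT = RT − PT + PR.
The resulting 30×20 matrix has rank 20, and its Smith normal form has invariant factors (1,1,1,1,1,1,1,1,1,1,1,1,1,1,1,1,1,1,1,2).

From H_k ≅ ker(∂_k) / im(∂_{k+1}) we obtain:

  H_2: rank ker ∂_2 − rank ∂_3 = (20 − 20) − 0 = 0, and there is no ∂_3, so H_2 = 0.

(K is a triangulation of the Klein bottle.)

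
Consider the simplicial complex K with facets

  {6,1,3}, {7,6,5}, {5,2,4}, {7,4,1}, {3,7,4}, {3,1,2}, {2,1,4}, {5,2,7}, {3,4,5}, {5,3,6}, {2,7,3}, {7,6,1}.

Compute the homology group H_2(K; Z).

Fix the vertex order 1 < 2 < 3 < 4 < 5 < 6 < 7 and write every simplex with vertices in increasing order. Then dim K = 2 and the simplices of K are:

  0-simplices (7): [1], [2], [3], [4], [5], [6], [7]
  1-simplices (18): [1,2], [1,3], [1,4], [1,6], [1,7], [2,3], [2,4], [2,5], [2,7], [3,4], [3,5], [3,6], [3,7], [4,5], [4,7], [5,6], [5,7], [6,7]
  2-simplices (12): [1,2,3], [1,2,4], [1,3,6], [1,4,7], [1,6,7], [2,3,7], [2,4,5], [2,5,7], [3,4,5], [3,4,7], [3,5,6], [5,6,7]

giving chain groups C_0 ≅ Z^7, C_1 ≅ Z^18, C_2 ≅ Z^12.

The boundary map ∂_1: C_1 → C_0 maps an edge to its endpoints' difference, ∂[p,q] = q − p. For instance
  ∂[1,3] = [3] − [1].
The 7×18 boundary matrix has rank 6 and Smith normal form diag(1,1,1,1,1,1).

Boundary ∂_2: C_2 → C_1 sends each 2-simplex [p,q,r] to [q,r] − [p,r] + [p,q]. For instance
  ∂[1,4,7] = [4,7] − [1,7] + [1,4],
  ∂[2,4,5] = [4,5] − [2,5] + [2,4].
The 18×12 boundary matrix has rank 12 and Smith normal form diag(1,1,1,1,1,1,1,1,1,1,1,2).

From H_k ≅ ker(∂_k) / im(∂_{k+1}) we obtain:

  H_2: rank ker ∂_2 − rank ∂_3 = (12 − 12) − 0 = 0, and there is no ∂_3, so H_2 ≅ 0.

H_2 = 0.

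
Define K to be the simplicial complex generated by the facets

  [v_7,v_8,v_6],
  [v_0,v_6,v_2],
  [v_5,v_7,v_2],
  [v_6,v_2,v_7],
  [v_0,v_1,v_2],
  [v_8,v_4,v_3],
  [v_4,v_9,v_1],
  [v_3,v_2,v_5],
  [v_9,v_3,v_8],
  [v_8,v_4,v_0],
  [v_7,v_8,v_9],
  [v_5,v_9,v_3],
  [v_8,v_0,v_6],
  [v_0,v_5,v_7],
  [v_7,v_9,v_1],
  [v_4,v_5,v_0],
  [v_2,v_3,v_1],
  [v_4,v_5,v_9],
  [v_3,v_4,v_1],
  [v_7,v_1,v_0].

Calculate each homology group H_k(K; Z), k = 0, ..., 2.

H_0 ≅ Z,  H_1 ≅ Z ⊕ Z/2,  H_2 = 0.

Fix the vertex order v_0 < v_1 < v_2 < v_3 < v_4 < v_5 < v_6 < v_7 < v_8 < v_9 and write every simplex with vertices in increasing order. Then dim K = 2 and the simplices of K are:

  0-simplices (10): [v_0], [v_1], [v_2], [v_3], [v_4], [v_5], [v_6], [v_7], [v_8], [v_9]
  1-simplices (30): (30 of them)
  2-simplices (20): (20 of them)

giving chain groups C_0 ≅ Z^10, C_1 ≅ Z^30, C_2 ≅ Z^20.

The boundary map ∂_1: C_1 → C_0 sends each edge [p,q] (with p < q) to q − p.
As a 10×30 matrix over Z this has rank 9, with invariant factors (1,1,1,1,1,1,1,1,1).

Boundary ∂_2: C_2 → C_1 sends each 2-simplex [p,q,r] to [q,r] − [p,r] + [p,q]. For instance
  ∂[v_1,v_3,v_4] = [v_3,v_4] − [v_1,v_4] + [v_1,v_3],
  ∂[v_2,v_6,v_7] = [v_6,v_7] − [v_2,v_7] + [v_2,v_6].
As a 30×20 matrix over Z this has rank 20, with invariant factors (1,1,1,1,1,1,1,1,1,1,1,1,1,1,1,1,1,1,1,2).

Now H_k = ker ∂_k / im ∂_{k+1}, so:

  H_0: rank C_0 − rank ∂_1 = 10 − 9 = 1, and the invariant factors of ∂_1 are all 1, so H_0 ≅ Z.
  H_1: rank ker ∂_1 − rank ∂_2 = (30 − 9) − 20 = 1, and ∂_2 has invariant factor 2 > 1, so H_1 ≅ Z ⊕ Z/2.
  H_2: rank ker ∂_2 − rank ∂_3 = (20 − 20) − 0 = 0, and there is no ∂_3, so H_2 ≅ 0.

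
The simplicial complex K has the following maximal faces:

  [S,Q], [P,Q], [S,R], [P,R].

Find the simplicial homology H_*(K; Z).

H_0 = Z,  H_1 = Z.

Fix the vertex order P < Q < R < S and write every simplex with vertices in increasing order. Then dim K = 1 and the simplices of K are:

  0-simplices (4): P, Q, R, S
  1-simplices (4): PQ, PR, QS, RS

Hence C_0 ≅ Z^4, C_1 ≅ Z^4.

∂_1: C_1 → C_0 is given by ∂[p,q] = [q] − [p].
This gives a 4×4 integer matrix of rank 3; reducing to Smith normal form yields diagonal entries (1,1,1).

Computing H_k = (kernel of ∂_k) / (image of ∂_{k+1}):

  H_0: rank C_0 − rank ∂_1 = 4 − 3 = 1, and the invariant factors of ∂_1 are all 1, so H_0 = Z.
  H_1: rank ker ∂_1 − rank ∂_2 = (4 − 3) − 0 = 1, and there is no ∂_2, so H_1 = Z.

(K is a triangulation of the circle S^1.)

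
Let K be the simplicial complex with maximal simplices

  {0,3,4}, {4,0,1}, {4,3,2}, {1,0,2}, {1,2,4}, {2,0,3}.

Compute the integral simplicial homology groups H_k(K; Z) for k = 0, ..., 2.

Fix the vertex order 0 < 1 < 2 < 3 < 4 and write every simplex with vertices in increasing order. Then dim K = 2 and the simplices of K are:

  0-simplices (5): [0], [1], [2], [3], [4]
  1-simplices (9): [0,1], [0,2], [0,3], [0,4], [1,2], [1,4], [2,3], [2,4], [3,4]
  2-simplices (6): [0,1,2], [0,1,4], [0,2,3], [0,3,4], [1,2,4], [2,3,4]

so the chain groups are C_0 ≅ Z^5, C_1 ≅ Z^9, C_2 ≅ Z^6.

∂_1: C_1 → C_0 maps an edge to its endpoints' difference, ∂[p,q] = q − p.
The 5×9 boundary matrix has rank 4 and Smith normal form diag(1,1,1,1).

Boundary ∂_2: C_2 → C_1 maps a triangle to the signed sum of its edges. For instance
  ∂[0,3,4] = [3,4] − [0,4] + [0,3],
  ∂[0,1,2] = [1,2] − [0,2] + [0,1].
This gives a 9×6 integer matrix of rank 5; reducing to Smith normal form yields diagonal entries (1,1,1,1,1).

From H_k ≅ ker(∂_k) / im(∂_{k+1}) we obtain:

  H_0: rank C_0 − rank ∂_1 = 5 − 4 = 1, and the invariant factors of ∂_1 are all 1, so H_0 ≅ Z.
  H_1: rank ker ∂_1 − rank ∂_2 = (9 − 4) − 5 = 0, and the invariant factors of ∂_2 are all 1, so H_1 ≅ 0.
  H_2: rank ker ∂_2 − rank ∂_3 = (6 − 5) − 0 = 1, and there is no ∂_3, so H_2 ≅ Z.

H_0 = Z,  H_1 = 0,  H_2 = Z.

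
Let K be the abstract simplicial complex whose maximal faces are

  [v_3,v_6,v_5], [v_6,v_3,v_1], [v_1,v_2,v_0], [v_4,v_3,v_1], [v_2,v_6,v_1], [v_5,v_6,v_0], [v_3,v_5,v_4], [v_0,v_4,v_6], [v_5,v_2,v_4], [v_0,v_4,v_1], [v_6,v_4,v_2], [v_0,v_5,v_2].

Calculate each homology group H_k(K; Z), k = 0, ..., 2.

Order the vertices as v_0 < v_1 < v_2 < v_3 < v_4 < v_5 < v_6. Listing each simplex with vertices in this order, K has dimension 2 with simplices:

  0-simplices (7): [v_0], [v_1], [v_2], [v_3], [v_4], [v_5], [v_6]
  1-simplices (18): (18 of them)
  2-simplices (12): (12 of them)

so the chain groups are C_0 ≅ Z^7, C_1 ≅ Z^18, C_2 ≅ Z^12.

The boundary map ∂_1: C_1 → C_0 maps an edge to its endpoints' difference, ∂[p,q] = q − p.
As a 7×18 matrix over Z this has rank 6, with invariant factors (1,1,1,1,1,1).

∂_2: C_2 → C_1 sends each 2-simplex [p,q,r] to [q,r] − [p,r] + [p,q]. For instance
  ∂[v_0,v_5,v_6] = [v_5,v_6] − [v_0,v_6] + [v_0,v_5],
  ∂[v_2,v_4,v_5] = [v_4,v_5] − [v_2,v_5] + [v_2,v_4].
This gives a 18×12 integer matrix of rank 12; reducing to Smith normal form yields diagonal entries (1,1,1,1,1,1,1,1,1,1,1,2).

Reading off H_k = ker ∂_k / im ∂_{k+1}:

  H_0: rank C_0 − rank ∂_1 = 7 − 6 = 1, and the invariant factors of ∂_1 are all 1, so H_0 = Z.
  H_1: rank ker ∂_1 − rank ∂_2 = (18 − 6) − 12 = 0, and ∂_2 has invariant factor 2 > 1, so H_1 = Z_2.
  H_2: rank ker ∂_2 − rank ∂_3 = (12 − 12) − 0 = 0, and there is no ∂_3, so H_2 = 0.

As a check, the Euler characteristic is 7 − 18 + 12 = 1, which agrees with 1 − 0 + 0 = 1.

H_0 ≅ Z,  H_1 ≅ Z_2,  H_2 = 0.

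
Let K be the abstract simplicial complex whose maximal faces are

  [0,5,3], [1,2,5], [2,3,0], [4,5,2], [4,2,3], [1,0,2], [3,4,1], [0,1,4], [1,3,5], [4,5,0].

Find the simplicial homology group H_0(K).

K has 6 vertices, 15 edges, 10 triangles.
rank ∂_0 = 0, rank ∂_1 = 5 ⇒ b_0 = 6 − 0 − 5 = 1; all invariant factors of ∂_1 are 1 so no torsion. So H_0 ≅ Z.

H_0 ≅ Z.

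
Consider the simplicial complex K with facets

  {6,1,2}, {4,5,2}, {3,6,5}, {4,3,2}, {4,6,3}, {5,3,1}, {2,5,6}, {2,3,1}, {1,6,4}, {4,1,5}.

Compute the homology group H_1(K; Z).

H_1 = Z/2Z.

Order the vertices as 1 < 2 < 3 < 4 < 5 < 6. Listing each simplex with vertices in this order, K has dimension 2 with simplices:

  0-simplices (6): [1], [2], [3], [4], [5], [6]
  1-simplices (15): [1,2], [1,3], [1,4], [1,5], [1,6], [2,3], [2,4], [2,5], [2,6], [3,4], [3,5], [3,6], [4,5], [4,6], [5,6]
  2-simplices (10): [1,2,3], [1,2,6], [1,3,5], [1,4,5], [1,4,6], [2,3,4], [2,4,5], [2,5,6], [3,4,6], [3,5,6]

so the chain groups are C_0 ≅ Z^6, C_1 ≅ Z^15, C_2 ≅ Z^10.

Boundary ∂_1: C_1 → C_0 maps an edge to its endpoints' difference, ∂[p,q] = q − p.
The resulting 6×15 matrix has rank 5, and its Smith normal form has invariant factors (1,1,1,1,1).

∂_2: C_2 → C_1 sends each 2-simplex [p,q,r] to [q,r] − [p,r] + [p,q]. For instance
  ∂[3,5,6] = [5,6] − [3,6] + [3,5],
  ∂[2,5,6] = [5,6] − [2,6] + [2,5].
The resulting 15×10 matrix has rank 10, and its Smith normal form has invariant factors (1,1,1,1,1,1,1,1,1,2).

Reading off H_k = ker ∂_k / im ∂_{k+1}:

  H_1: rank ker ∂_1 − rank ∂_2 = (15 − 5) − 10 = 0, and ∂_2 has invariant factor 2 > 1, so H_1 ≅ Z/2Z.

(K is a triangulation of the real projective plane RP^2.)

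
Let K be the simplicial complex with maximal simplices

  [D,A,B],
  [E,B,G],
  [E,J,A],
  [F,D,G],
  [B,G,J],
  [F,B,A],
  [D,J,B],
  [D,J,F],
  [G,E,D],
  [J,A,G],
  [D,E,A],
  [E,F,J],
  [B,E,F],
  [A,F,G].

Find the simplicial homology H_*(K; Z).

Take the total order A < B < D < E < F < G < J on the vertex set. Then K (dimension 2) consists of the simplices:

  0-simplices (7): A, B, D, E, F, G, J
  1-simplices (21): AB, AD, AE, AF, AG, AJ, BD, BE, BF, BG, BJ, DE, DF, DG, DJ, EF, EG, EJ, FG, FJ, GJ
  2-simplices (14): ABD, ABF, ADE, AEJ, AFG, AGJ, BDJ, BEF, BEG, BGJ, DEG, DFG, DFJ, EFJ

Hence C_0 ≅ Z^7, C_1 ≅ Z^21, C_2 ≅ Z^14.

The boundary map ∂_1: C_1 → C_0 sends each edge [p,q] (with p < q) to q − p.
As a 7×21 matrix over Z this has rank 6, with invariant factors (1,1,1,1,1,1).

The boundary map ∂_2: C_2 → C_1 acts by ∂[p,q,r] = [q,r] − [p,r] + [p,q]. For instance
  ∂DFJ = FJ − DJ + DF,
  ∂EFJ = FJ − EJ + EF.
As a 21×14 matrix over Z this has rank 13, with invariant factors (1,1,1,1,1,1,1,1,1,1,1,1,1).

Reading off H_k = ker ∂_k / im ∂_{k+1}:

  H_0: rank C_0 − rank ∂_1 = 7 − 6 = 1, and the invariant factors of ∂_1 are all 1, so H_0 = Z.
  H_1: rank ker ∂_1 − rank ∂_2 = (21 − 6) − 13 = 2, and the invariant factors of ∂_2 are all 1, so H_1 = Z^2.
  H_2: rank ker ∂_2 − rank ∂_3 = (14 − 13) − 0 = 1, and there is no ∂_3, so H_2 = Z.

As a check, the Euler characteristic is 7 − 21 + 14 = 0, which agrees with 1 − 2 + 1 = 0.

H_0 = Z,  H_1 = Z^2,  H_2 = Z.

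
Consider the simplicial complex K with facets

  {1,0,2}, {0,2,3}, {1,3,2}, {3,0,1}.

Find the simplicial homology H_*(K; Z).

H_0 ≅ Z,  H_1 = 0,  H_2 ≅ Z.

Order the vertices as 0 < 1 < 2 < 3. Listing each simplex with vertices in this order, K has dimension 2 with simplices:

  0-simplices (4): [0], [1], [2], [3]
  1-simplices (6): [0,1], [0,2], [0,3], [1,2], [1,3], [2,3]
  2-simplices (4): [0,1,2], [0,1,3], [0,2,3], [1,2,3]

giving chain groups C_0 ≅ Z^4, C_1 ≅ Z^6, C_2 ≅ Z^4.

The boundary map ∂_1: C_1 → C_0 is given by ∂[p,q] = [q] − [p]. For instance
  ∂[0,1] = [1] − [0].
The 4×6 boundary matrix has rank 3 and Smith normal form diag(1,1,1).

The boundary map ∂_2: C_2 → C_1 acts by ∂[p,q,r] = [q,r] − [p,r] + [p,q]. For instance
  ∂[1,2,3] = [2,3] − [1,3] + [1,2],
  ∂[0,1,2] = [1,2] − [0,2] + [0,1].
The 6×4 boundary matrix has rank 3 and Smith normal form diag(1,1,1).

From H_k ≅ ker(∂_k) / im(∂_{k+1}) we obtain:

  H_0: rank C_0 − rank ∂_1 = 4 − 3 = 1, and the invariant factors of ∂_1 are all 1, so H_0 = Z.
  H_1: rank ker ∂_1 − rank ∂_2 = (6 − 3) − 3 = 0, and the invariant factors of ∂_2 are all 1, so H_1 = 0.
  H_2: rank ker ∂_2 − rank ∂_3 = (4 − 3) − 0 = 1, and there is no ∂_3, so H_2 = Z.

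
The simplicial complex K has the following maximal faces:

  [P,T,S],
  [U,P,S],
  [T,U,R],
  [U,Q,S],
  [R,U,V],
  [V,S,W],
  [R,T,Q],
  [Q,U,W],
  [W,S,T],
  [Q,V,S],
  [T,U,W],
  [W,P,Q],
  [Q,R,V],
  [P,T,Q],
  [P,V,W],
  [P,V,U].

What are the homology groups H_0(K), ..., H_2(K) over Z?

Order the vertices as P < Q < R < S < T < U < V < W. Listing each simplex with vertices in this order, K has dimension 2 with simplices:

  0-simplices (8): P, Q, R, S, T, U, V, W
  1-simplices (24): PQ, PS, PT, PU, PV, PW, QR, QS, QT, QU, QV, QW, RT, RU, RV, ST, SU, SV, SW, TU, TW, UV, UW, VW
  2-simplices (16): PQT, PQW, PST, PSU, PUV, PVW, QRT, QRV, QSU, QSV, QUW, RTU, RUV, STW, SVW, TUW

giving chain groups C_0 ≅ Z^8, C_1 ≅ Z^24, C_2 ≅ Z^16.

Boundary ∂_1: C_1 → C_0 maps an edge to its endpoints' difference, ∂[p,q] = q − p.
This gives a 8×24 integer matrix of rank 7; reducing to Smith normal form yields diagonal entries (1,1,1,1,1,1,1).

The boundary map ∂_2: C_2 → C_1 maps a triangle to the signed sum of its edges. For instance
  ∂PVW = VW − PW + PV,
  ∂QUW = UW − QW + QU.
This gives a 24×16 integer matrix of rank 15; reducing to Smith normal form yields diagonal entries (1,1,1,1,1,1,1,1,1,1,1,1,1,1,1).

Computing H_k = (kernel of ∂_k) / (image of ∂_{k+1}):

  H_0: rank C_0 − rank ∂_1 = 8 − 7 = 1, and the invariant factors of ∂_1 are all 1, so H_0 = Z.
  H_1: rank ker ∂_1 − rank ∂_2 = (24 − 7) − 15 = 2, and the invariant factors of ∂_2 are all 1, so H_1 = Z^2.
  H_2: rank ker ∂_2 − rank ∂_3 = (16 − 15) − 0 = 1, and there is no ∂_3, so H_2 = Z.

As a check, the Euler characteristic is 8 − 24 + 16 = 0, which agrees with 1 − 2 + 1 = 0.

H_0 = Z,  H_1 = Z^2,  H_2 = Z.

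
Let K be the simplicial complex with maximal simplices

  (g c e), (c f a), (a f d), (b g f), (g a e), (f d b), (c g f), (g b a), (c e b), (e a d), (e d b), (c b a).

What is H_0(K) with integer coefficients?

H_0 ≅ Z.

K has 7 vertices, 18 edges, 12 triangles.
rank ∂_0 = 0, rank ∂_1 = 6 ⇒ b_0 = 7 − 0 − 6 = 1; all invariant factors of ∂_1 are 1 so no torsion. So H_0 ≅ Z.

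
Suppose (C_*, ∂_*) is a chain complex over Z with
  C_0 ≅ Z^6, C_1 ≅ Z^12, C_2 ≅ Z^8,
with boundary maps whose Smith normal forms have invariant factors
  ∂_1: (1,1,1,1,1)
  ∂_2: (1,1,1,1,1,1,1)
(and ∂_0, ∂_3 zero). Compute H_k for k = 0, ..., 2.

H_0 = Z,  H_1 = 0,  H_2 = Z.

H_0: b_0 = 6 − 0 − 5 = 1; torsion from ∂_1 factors > 1: none. So H_0 = Z.
H_1: b_1 = 12 − 5 − 7 = 0; torsion from ∂_2 factors > 1: none. So H_1 = 0.
H_2: b_2 = 8 − 7 − 0 = 1; torsion from ∂_3 factors > 1: none. So H_2 = Z.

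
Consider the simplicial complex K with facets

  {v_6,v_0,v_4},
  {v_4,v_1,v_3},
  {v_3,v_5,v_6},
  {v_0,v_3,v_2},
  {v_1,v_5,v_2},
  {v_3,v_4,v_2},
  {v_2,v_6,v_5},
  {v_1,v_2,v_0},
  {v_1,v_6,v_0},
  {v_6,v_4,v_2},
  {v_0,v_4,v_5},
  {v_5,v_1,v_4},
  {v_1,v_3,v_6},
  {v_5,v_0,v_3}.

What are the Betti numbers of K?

We work with the vertex ordering v_0 < v_1 < v_2 < v_3 < v_4 < v_5 < v_6. The simplices of K, each written with vertices in increasing order, are:

  0-simplices (7): [v_0], [v_1], [v_2], [v_3], [v_4], [v_5], [v_6]
  1-simplices (21): (21 of them)
  2-simplices (14): (14 of them)

Hence C_0 ≅ Z^7, C_1 ≅ Z^21, C_2 ≅ Z^14.

Boundary ∂_1: C_1 → C_0 sends each edge [p,q] (with p < q) to q − p.
This gives a 7×21 integer matrix of rank 6; reducing to Smith normal form yields diagonal entries (1,1,1,1,1,1).

The boundary map ∂_2: C_2 → C_1 acts by ∂[p,q,r] = [q,r] − [p,r] + [p,q]. For instance
  ∂[v_1,v_3,v_6] = [v_3,v_6] − [v_1,v_6] + [v_1,v_3],
  ∂[v_0,v_3,v_5] = [v_3,v_5] − [v_0,v_5] + [v_0,v_3].
As a 21×14 matrix over Z this has rank 13, with invariant factors (1,1,1,1,1,1,1,1,1,1,1,1,1).

Reading off H_k = ker ∂_k / im ∂_{k+1}:

  H_0: rank C_0 − rank ∂_1 = 7 − 6 = 1, and the invariant factors of ∂_1 are all 1, so H_0 = Z.
  H_1: rank ker ∂_1 − rank ∂_2 = (21 − 6) − 13 = 2, and the invariant factors of ∂_2 are all 1, so H_1 = Z^2.
  H_2: rank ker ∂_2 − rank ∂_3 = (14 − 13) − 0 = 1, and there is no ∂_3, so H_2 = Z.

(K is a triangulation of the torus T^2.)

Hence the Betti numbers are b_0 = 1, b_1 = 2, b_2 = 1.

b_0 = 1, b_1 = 2, b_2 = 1.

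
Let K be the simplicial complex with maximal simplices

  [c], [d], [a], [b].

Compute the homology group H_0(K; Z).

H_0 = Z^4.

Order the vertices as a < b < c < d. Listing each simplex with vertices in this order, K has dimension 0 with simplices:

  0-simplices (4): a, b, c, d

giving chain groups C_0 ≅ Z^4.

Now H_k = ker ∂_k / im ∂_{k+1}, so:

  H_0: rank C_0 − rank ∂_1 = 4 − 0 = 4, and there is no ∂_1, so H_0 ≅ Z^4.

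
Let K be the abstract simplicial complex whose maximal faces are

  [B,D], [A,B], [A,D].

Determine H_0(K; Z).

H_0 = Z.

Order the vertices as A < B < D. Listing each simplex with vertices in this order, K has dimension 1 with simplices:

  0-simplices (3): A, B, D
  1-simplices (3): AB, AD, BD

Hence C_0 ≅ Z^3, C_1 ≅ Z^3.

The boundary map ∂_1: C_1 → C_0 is given by ∂[p,q] = [q] − [p].
The resulting 3×3 matrix has rank 2, and its Smith normal form has invariant factors (1,1).

Computing H_k = (kernel of ∂_k) / (image of ∂_{k+1}):

  H_0: rank C_0 − rank ∂_1 = 3 − 2 = 1, and the invariant factors of ∂_1 are all 1, so H_0 ≅ Z.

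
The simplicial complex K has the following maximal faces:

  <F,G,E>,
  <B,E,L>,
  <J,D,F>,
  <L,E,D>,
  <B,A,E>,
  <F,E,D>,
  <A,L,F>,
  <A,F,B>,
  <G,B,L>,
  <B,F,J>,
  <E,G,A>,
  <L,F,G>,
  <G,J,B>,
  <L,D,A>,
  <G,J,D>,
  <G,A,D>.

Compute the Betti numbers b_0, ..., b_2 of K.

b_0 = 1, b_1 = 2, b_2 = 1.

Fix the vertex order A < B < D < E < F < G < J < L and write every simplex with vertices in increasing order. Then dim K = 2 and the simplices of K are:

  0-simplices (8): A, B, D, E, F, G, J, L
  1-simplices (24): AB, AD, AE, AF, AG, AL, BE, BF, BG, BJ, BL, DE, DF, DG, DJ, DL, EF, EG, EL, FG, FJ, FL, GJ, GL
  2-simplices (16): ABE, ABF, ADG, ADL, AEG, AFL, BEL, BFJ, BGJ, BGL, DEF, DEL, DFJ, DGJ, EFG, FGL

giving chain groups C_0 ≅ Z^8, C_1 ≅ Z^24, C_2 ≅ Z^16.

Boundary ∂_1: C_1 → C_0 sends each edge [p,q] (with p < q) to q − p.
As a 8×24 matrix over Z this has rank 7, with invariant factors (1,1,1,1,1,1,1).

Boundary ∂_2: C_2 → C_1 sends each 2-simplex [p,q,r] to [q,r] − [p,r] + [p,q]. For instance
  ∂DFJ = FJ − DJ + DF,
  ∂EFG = FG − EG + EF.
The 24×16 boundary matrix has rank 15 and Smith normal form diag(1,1,1,1,1,1,1,1,1,1,1,1,1,1,1).

Now H_k = ker ∂_k / im ∂_{k+1}, so:

  H_0: rank C_0 − rank ∂_1 = 8 − 7 = 1, and the invariant factors of ∂_1 are all 1, so H_0 = Z.
  H_1: rank ker ∂_1 − rank ∂_2 = (24 − 7) − 15 = 2, and the invariant factors of ∂_2 are all 1, so H_1 = Z^2.
  H_2: rank ker ∂_2 − rank ∂_3 = (16 − 15) − 0 = 1, and there is no ∂_3, so H_2 = Z.

Hence the Betti numbers are b_0 = 1, b_1 = 2, b_2 = 1.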